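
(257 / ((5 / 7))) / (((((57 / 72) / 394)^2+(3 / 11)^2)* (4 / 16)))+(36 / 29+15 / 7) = 15807509328131403 / 816858911575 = 19351.58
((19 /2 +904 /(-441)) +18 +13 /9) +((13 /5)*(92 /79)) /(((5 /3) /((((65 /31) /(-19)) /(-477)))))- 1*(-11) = 45792673173 /1208410070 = 37.89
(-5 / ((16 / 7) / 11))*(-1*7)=2695 / 16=168.44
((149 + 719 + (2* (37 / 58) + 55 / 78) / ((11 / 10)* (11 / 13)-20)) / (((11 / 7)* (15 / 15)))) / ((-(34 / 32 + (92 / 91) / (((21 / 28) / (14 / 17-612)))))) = 32431860291376 / 48315903205823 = 0.67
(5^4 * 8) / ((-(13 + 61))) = -67.57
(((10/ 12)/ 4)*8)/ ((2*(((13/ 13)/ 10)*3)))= 25/ 9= 2.78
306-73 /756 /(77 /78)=2967863 /9702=305.90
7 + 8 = 15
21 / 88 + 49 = 4333 / 88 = 49.24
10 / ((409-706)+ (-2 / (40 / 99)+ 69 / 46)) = -200 / 6009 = -0.03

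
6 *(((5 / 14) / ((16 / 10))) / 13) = 75 / 728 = 0.10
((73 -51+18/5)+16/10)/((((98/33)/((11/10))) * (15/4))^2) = 1991176/7503125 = 0.27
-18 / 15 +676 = 674.80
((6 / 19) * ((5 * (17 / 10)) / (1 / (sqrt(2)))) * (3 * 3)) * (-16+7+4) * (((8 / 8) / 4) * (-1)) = 2295 * sqrt(2) / 76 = 42.71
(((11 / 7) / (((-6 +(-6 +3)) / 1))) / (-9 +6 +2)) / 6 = 11 / 378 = 0.03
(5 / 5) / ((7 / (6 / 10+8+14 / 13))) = 629 / 455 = 1.38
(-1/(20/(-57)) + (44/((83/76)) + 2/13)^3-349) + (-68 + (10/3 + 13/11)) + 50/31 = 1689713460866232089/25702180157940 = 65742.03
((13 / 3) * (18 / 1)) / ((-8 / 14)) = -273 / 2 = -136.50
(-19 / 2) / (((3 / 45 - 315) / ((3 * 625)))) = 534375 / 9448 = 56.56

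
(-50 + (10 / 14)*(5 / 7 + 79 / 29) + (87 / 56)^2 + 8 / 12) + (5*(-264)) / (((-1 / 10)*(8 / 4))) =1788560071 / 272832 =6555.54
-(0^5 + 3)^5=-243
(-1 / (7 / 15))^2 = 225 / 49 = 4.59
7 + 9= 16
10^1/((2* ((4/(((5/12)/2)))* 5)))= 5/96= 0.05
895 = 895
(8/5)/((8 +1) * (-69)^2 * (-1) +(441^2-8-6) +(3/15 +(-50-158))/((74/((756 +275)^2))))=-592/1048317819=-0.00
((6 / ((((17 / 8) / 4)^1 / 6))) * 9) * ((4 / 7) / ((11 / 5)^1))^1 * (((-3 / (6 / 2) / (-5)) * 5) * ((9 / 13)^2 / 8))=2099520 / 221221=9.49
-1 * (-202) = 202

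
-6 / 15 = -0.40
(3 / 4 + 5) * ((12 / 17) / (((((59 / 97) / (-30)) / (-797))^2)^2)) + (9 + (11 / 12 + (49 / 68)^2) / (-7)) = 11403614592001036745654440769137 / 1176644222544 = 9691642021872592415.41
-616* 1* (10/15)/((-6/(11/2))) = 3388/9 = 376.44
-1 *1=-1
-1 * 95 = -95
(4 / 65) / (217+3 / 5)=0.00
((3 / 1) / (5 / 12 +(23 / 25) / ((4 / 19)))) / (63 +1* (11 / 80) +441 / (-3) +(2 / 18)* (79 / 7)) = -1134000 / 149468573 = -0.01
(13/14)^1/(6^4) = 13/18144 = 0.00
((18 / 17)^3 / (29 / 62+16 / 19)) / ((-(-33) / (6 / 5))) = 13740192 / 416941745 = 0.03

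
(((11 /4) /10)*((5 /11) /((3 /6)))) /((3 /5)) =5 /12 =0.42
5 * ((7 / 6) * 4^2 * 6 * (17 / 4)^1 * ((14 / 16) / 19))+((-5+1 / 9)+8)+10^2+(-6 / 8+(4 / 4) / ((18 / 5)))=145175 / 684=212.24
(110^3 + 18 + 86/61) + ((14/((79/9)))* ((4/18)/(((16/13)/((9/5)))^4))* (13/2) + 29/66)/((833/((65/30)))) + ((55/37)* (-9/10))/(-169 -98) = 71346586670625725587310887/53602963521085440000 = 1331019.44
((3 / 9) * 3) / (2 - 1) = 1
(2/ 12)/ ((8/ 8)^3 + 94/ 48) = 4/ 71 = 0.06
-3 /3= -1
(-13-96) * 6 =-654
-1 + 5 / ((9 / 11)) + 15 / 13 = 6.26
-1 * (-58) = 58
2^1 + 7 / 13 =2.54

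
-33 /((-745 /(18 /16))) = 297 /5960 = 0.05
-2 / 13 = -0.15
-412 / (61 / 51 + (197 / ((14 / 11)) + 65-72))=-294168 / 106373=-2.77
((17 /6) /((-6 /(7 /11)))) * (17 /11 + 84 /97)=-0.72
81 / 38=2.13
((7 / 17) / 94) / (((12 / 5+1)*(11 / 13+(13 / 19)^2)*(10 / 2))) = 32851 / 167559888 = 0.00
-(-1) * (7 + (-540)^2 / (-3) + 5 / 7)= -680346 / 7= -97192.29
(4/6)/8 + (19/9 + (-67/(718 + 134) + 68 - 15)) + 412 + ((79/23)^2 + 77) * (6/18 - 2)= 107872313/338031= 319.12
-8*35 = -280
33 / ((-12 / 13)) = -143 / 4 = -35.75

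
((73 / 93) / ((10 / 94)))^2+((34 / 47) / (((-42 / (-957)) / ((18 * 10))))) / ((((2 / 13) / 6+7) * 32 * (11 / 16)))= 717669696928 / 9745909425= 73.64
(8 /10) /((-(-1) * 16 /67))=3.35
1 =1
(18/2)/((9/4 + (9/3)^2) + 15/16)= 48/65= 0.74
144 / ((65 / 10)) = 288 / 13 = 22.15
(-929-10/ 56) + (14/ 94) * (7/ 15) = -929.11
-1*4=-4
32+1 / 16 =513 / 16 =32.06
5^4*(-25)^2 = 390625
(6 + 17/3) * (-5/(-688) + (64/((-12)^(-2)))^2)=2045226516655/2064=990904320.08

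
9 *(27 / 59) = 243 / 59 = 4.12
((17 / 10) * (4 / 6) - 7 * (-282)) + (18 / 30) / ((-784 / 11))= 23227469 / 11760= 1975.12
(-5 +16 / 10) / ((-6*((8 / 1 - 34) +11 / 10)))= -17 / 747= -0.02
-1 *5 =-5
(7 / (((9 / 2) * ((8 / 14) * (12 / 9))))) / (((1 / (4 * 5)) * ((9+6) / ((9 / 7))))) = 7 / 2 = 3.50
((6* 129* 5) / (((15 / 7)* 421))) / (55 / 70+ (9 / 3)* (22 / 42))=8428 / 4631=1.82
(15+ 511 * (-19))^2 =93973636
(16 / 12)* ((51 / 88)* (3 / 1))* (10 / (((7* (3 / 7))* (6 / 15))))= 425 / 22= 19.32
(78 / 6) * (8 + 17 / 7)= 949 / 7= 135.57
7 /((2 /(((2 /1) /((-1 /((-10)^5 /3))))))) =700000 /3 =233333.33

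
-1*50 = -50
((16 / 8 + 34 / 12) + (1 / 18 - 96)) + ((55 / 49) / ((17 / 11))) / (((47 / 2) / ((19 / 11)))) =-32085010 / 352359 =-91.06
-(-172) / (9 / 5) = 860 / 9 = 95.56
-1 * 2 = -2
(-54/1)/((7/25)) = -1350/7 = -192.86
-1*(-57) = 57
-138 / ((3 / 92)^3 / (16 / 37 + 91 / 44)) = -12151815584 / 1221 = -9952346.92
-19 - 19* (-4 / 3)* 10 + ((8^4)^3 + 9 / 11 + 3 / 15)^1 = 11338713700273 / 165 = 68719476971.35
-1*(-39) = 39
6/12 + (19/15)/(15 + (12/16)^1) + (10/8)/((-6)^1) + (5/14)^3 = 19339/46305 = 0.42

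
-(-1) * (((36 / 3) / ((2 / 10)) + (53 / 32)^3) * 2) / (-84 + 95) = 2114957 / 180224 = 11.74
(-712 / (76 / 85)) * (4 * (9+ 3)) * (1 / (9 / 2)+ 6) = -13556480 / 57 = -237832.98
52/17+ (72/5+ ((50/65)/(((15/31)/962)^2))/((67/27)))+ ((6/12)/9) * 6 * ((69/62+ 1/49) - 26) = 63597878057521/51904230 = 1225292.78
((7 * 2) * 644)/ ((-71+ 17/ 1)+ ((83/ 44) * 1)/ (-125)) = -49588000/ 297083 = -166.92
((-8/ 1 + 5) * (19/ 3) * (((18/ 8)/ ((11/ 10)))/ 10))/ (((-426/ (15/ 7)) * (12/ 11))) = 285/ 15904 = 0.02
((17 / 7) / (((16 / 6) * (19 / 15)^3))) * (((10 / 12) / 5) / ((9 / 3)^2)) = 6375 / 768208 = 0.01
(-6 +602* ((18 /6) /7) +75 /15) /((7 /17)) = 4369 /7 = 624.14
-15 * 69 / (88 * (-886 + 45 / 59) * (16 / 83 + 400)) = 1689465 / 50888594944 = 0.00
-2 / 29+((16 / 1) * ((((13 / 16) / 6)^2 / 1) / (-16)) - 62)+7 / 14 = -16460069 / 267264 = -61.59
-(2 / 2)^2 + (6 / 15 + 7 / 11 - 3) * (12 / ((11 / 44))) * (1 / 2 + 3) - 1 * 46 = -20729 / 55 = -376.89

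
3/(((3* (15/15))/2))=2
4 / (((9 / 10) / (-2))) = -80 / 9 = -8.89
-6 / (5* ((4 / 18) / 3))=-81 / 5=-16.20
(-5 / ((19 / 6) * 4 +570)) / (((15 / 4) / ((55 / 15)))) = -11 / 1311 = -0.01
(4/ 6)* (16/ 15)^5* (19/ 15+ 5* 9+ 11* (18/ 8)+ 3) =68.14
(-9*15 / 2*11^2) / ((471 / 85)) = -462825 / 314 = -1473.96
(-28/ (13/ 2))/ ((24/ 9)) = -21/ 13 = -1.62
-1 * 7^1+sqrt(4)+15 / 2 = 5 / 2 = 2.50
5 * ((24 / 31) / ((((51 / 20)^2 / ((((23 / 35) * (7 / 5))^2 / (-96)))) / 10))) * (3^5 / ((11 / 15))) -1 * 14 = -3093646 / 98549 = -31.39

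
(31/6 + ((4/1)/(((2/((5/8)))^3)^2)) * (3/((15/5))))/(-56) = -65058587/704643072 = -0.09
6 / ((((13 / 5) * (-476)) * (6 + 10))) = -0.00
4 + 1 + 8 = 13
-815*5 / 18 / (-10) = 815 / 36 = 22.64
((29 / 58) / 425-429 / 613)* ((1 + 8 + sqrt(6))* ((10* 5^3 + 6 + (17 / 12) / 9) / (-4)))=9877415921* sqrt(6) / 45018720 + 9877415921 / 5002080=2512.10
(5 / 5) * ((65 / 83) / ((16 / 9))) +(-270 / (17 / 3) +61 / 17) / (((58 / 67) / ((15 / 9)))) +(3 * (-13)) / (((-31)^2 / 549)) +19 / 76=-200860117669 / 1887511632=-106.42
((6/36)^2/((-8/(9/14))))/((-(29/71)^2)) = 5041/376768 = 0.01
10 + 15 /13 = 145 /13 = 11.15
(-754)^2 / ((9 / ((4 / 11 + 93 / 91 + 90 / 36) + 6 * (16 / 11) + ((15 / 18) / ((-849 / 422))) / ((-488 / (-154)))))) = 84895051113067 / 107669331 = 788479.41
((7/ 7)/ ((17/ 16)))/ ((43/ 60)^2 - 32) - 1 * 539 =-1038692813/ 1926967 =-539.03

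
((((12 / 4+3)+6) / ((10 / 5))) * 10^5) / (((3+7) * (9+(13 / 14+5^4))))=280000 / 2963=94.50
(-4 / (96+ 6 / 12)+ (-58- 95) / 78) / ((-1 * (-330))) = -10051 / 1655940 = -0.01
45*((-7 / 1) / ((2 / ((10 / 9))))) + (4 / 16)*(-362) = -531 / 2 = -265.50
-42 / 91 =-6 / 13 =-0.46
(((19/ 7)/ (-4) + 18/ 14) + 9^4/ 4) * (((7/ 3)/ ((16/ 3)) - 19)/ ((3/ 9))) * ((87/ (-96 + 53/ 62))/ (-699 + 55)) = -13800584061/ 106370768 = -129.74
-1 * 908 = -908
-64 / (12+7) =-3.37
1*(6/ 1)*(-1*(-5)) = 30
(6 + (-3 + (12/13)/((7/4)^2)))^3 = 9300746727/258474853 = 35.98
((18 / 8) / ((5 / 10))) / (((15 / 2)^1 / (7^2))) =147 / 5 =29.40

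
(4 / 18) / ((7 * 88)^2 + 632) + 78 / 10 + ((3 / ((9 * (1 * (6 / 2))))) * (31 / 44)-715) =-16630049639 / 23517945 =-707.12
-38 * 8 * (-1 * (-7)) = -2128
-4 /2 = -2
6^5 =7776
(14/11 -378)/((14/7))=-2072/11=-188.36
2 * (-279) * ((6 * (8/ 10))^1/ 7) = -382.63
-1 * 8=-8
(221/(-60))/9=-221/540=-0.41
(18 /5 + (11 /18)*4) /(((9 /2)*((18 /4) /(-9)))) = -1088 /405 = -2.69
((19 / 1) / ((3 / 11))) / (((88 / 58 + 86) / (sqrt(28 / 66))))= 551 * sqrt(462) / 22842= 0.52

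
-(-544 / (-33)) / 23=-544 / 759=-0.72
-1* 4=-4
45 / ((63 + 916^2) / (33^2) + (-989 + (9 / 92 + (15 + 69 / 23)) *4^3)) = 1127115 / 23539214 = 0.05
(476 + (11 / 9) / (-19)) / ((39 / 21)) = 569695 / 2223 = 256.27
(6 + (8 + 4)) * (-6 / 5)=-108 / 5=-21.60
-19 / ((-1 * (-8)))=-19 / 8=-2.38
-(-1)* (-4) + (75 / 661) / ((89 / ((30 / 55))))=-2588026 / 647119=-4.00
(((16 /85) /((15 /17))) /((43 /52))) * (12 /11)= 0.28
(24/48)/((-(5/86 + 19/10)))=-0.26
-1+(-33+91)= 57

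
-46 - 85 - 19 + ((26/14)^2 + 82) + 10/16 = -25059/392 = -63.93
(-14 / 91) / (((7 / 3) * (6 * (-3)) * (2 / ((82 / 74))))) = 41 / 20202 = 0.00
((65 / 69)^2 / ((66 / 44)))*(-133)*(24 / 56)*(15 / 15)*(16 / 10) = -256880 / 4761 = -53.96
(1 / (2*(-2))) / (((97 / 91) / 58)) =-2639 / 194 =-13.60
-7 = -7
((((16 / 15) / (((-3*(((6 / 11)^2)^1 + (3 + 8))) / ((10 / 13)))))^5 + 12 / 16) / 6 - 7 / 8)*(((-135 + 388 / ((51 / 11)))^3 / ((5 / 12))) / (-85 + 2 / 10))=-16882064675673159464320220906522955715 / 5886379614499593529232044723444776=-2867.99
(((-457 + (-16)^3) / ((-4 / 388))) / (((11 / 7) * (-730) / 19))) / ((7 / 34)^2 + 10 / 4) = -33950710234 / 11800085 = -2877.16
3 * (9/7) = 27/7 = 3.86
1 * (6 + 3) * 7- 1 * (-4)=67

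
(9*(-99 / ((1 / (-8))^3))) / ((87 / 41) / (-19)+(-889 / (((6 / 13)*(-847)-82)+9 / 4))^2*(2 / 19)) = 212877873679680000 / 123121065313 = 1729012.60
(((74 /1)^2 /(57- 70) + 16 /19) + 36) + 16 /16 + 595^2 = 87349478 /247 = 353641.61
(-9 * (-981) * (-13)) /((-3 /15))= 573885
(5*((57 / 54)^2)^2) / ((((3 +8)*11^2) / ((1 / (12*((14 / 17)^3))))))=3201335365 / 4600800787968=0.00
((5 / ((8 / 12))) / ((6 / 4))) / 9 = 5 / 9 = 0.56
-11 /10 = -1.10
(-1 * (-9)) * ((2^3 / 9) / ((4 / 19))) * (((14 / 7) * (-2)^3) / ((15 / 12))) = -2432 / 5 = -486.40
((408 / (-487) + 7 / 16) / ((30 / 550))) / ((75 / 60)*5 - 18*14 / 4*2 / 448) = -343090 / 279051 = -1.23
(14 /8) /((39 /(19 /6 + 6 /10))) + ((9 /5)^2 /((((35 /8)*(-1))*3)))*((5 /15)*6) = -265927 /819000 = -0.32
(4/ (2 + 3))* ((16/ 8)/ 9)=8/ 45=0.18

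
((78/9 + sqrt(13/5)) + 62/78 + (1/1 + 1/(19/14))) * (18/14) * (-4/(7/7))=-99576/1729 - 36 * sqrt(65)/35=-65.88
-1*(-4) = 4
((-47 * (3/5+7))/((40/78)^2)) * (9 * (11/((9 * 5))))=-14940783/5000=-2988.16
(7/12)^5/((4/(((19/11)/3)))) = 319333/32845824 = 0.01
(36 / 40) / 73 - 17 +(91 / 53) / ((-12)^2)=-47289001 / 2785680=-16.98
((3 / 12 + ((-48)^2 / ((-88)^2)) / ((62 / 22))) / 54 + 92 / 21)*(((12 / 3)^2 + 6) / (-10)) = -2262179 / 234360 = -9.65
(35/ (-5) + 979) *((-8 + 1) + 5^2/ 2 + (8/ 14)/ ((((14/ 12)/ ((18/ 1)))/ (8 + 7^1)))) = 6560514/ 49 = 133888.04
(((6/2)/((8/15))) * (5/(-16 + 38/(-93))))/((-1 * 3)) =6975/12208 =0.57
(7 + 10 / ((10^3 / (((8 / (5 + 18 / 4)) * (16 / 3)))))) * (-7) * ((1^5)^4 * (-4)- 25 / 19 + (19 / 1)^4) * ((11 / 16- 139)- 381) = 722865582067643 / 216600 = 3337329557.10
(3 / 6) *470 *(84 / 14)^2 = 8460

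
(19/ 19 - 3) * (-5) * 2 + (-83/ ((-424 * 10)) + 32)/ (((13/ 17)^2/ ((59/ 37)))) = 2845149313/ 26512720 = 107.31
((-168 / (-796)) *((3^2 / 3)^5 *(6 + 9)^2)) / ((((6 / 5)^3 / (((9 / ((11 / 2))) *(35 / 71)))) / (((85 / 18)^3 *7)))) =3970709.23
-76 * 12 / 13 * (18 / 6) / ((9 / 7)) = -2128 / 13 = -163.69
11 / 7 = 1.57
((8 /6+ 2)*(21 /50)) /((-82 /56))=-196 /205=-0.96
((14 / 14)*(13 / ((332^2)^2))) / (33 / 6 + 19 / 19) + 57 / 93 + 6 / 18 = 534570527837 / 564943853184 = 0.95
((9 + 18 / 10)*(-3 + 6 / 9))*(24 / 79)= -3024 / 395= -7.66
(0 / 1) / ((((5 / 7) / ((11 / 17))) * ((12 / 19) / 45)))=0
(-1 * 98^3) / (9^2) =-941192 / 81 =-11619.65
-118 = -118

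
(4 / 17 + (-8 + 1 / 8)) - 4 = -1583 / 136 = -11.64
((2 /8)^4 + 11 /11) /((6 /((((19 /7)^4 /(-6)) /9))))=-33492497 /199148544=-0.17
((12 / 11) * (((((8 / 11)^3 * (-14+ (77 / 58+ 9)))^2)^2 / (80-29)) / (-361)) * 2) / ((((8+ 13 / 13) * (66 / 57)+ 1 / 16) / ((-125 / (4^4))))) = 552533090333884416000 / 25135150181145456334025011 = 0.00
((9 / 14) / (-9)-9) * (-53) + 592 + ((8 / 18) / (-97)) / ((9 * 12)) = 354012835 / 329994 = 1072.79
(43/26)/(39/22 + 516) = 473/148083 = 0.00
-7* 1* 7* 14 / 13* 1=-686 / 13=-52.77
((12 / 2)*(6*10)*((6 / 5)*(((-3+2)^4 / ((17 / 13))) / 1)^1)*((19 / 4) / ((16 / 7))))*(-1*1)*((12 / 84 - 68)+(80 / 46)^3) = 35554606425 / 827356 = 42973.77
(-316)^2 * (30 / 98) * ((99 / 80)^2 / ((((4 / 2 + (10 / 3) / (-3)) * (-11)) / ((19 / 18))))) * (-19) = 6022271673 / 62720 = 96018.36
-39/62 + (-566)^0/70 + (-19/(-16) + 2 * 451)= 15668663/17360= 902.57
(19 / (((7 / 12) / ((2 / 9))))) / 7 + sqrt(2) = 2.45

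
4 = 4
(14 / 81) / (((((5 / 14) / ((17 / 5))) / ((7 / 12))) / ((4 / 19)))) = 23324 / 115425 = 0.20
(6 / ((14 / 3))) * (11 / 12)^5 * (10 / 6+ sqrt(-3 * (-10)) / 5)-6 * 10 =-34031225 / 580608+ 161051 * sqrt(30) / 967680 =-57.70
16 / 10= 8 / 5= 1.60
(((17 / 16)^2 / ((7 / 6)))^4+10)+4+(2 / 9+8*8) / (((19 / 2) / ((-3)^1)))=-198528771583351 / 36737271201792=-5.40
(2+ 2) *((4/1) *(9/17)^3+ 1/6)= 44818/14739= 3.04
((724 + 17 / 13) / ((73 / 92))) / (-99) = -289156 / 31317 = -9.23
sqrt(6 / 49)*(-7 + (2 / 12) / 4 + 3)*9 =-285*sqrt(6) / 56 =-12.47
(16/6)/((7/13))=104/21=4.95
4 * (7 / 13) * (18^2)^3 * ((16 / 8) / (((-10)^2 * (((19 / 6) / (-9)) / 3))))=-77139724032 / 6175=-12492263.00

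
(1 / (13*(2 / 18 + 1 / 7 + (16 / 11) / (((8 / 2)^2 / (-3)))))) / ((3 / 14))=-3234 / 169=-19.14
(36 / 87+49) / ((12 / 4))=1433 / 87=16.47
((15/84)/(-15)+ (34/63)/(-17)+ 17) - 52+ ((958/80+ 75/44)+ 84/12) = -398173/27720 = -14.36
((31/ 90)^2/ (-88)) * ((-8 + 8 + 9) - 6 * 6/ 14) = -961/ 110880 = -0.01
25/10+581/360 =1481/360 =4.11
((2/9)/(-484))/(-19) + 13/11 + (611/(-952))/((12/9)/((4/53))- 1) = 1126059997/984891600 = 1.14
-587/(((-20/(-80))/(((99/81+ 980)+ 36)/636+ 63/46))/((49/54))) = -6325.67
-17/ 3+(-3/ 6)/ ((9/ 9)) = -37/ 6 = -6.17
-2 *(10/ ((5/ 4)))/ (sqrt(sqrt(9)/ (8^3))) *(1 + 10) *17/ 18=-23936 *sqrt(6)/ 27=-2171.52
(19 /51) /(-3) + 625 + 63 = 105245 /153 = 687.88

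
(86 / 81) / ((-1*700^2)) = -43 / 19845000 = -0.00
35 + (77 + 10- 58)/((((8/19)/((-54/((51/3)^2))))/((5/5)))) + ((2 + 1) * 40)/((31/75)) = 11197073/35836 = 312.45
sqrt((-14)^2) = 14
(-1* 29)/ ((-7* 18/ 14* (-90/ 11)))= -319/ 810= -0.39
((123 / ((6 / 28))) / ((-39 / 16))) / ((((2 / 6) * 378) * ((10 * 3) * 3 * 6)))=-164 / 47385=-0.00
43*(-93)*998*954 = -3807415908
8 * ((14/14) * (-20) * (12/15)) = -128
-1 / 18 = -0.06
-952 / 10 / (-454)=238 / 1135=0.21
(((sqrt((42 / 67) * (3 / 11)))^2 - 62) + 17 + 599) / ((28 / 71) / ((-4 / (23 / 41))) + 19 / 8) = 9511378112 / 39813477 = 238.90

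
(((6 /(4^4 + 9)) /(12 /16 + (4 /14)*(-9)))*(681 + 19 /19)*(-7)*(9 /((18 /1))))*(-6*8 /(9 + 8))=-83.78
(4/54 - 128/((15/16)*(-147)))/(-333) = -6634/2202795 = -0.00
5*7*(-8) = -280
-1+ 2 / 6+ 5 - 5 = -2 / 3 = -0.67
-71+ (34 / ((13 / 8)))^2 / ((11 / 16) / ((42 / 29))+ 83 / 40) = 145790807 / 1447823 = 100.70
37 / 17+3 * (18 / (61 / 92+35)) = 12109 / 3281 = 3.69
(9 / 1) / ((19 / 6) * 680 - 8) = 27 / 6436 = 0.00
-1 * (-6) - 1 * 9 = -3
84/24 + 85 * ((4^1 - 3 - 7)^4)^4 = 239794342133763.50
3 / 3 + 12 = 13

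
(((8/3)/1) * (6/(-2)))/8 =-1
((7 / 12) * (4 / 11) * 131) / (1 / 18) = 5502 / 11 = 500.18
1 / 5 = 0.20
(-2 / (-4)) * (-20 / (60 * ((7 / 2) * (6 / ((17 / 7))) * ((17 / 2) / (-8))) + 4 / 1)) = 40 / 2189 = 0.02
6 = 6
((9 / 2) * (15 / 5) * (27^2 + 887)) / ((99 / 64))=155136 / 11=14103.27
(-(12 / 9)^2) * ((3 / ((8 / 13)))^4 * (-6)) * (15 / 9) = 1285245 / 128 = 10040.98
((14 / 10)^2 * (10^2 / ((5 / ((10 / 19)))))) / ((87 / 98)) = 38416 / 1653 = 23.24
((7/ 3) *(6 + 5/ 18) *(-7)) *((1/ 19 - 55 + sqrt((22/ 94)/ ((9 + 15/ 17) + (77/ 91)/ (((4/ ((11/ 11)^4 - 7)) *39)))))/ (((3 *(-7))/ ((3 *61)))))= -48959.77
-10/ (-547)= 10/ 547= 0.02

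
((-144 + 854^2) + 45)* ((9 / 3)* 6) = 13125906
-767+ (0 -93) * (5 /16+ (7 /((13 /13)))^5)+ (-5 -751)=-1564603.06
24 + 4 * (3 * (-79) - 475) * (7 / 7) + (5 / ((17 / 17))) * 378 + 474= -460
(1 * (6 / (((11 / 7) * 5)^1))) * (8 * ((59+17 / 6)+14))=5096 / 11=463.27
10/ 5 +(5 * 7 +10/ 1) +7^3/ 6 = 625/ 6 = 104.17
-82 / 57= -1.44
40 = 40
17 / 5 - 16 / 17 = 209 / 85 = 2.46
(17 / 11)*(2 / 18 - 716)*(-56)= 6133736 / 99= 61956.93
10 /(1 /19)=190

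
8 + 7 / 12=103 / 12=8.58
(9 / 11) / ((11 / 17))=153 / 121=1.26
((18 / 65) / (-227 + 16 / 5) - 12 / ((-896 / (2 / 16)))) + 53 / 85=460861199 / 738599680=0.62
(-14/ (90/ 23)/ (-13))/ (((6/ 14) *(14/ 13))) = 161/ 270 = 0.60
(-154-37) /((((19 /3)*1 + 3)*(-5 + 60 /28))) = 573 /80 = 7.16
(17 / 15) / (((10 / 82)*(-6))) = -697 / 450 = -1.55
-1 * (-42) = 42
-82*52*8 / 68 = -501.65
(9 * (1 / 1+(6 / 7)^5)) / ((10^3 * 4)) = 221247 / 67228000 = 0.00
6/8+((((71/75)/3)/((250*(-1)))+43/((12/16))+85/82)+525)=2694247303/4612500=584.12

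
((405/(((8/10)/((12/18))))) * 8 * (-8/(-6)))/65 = 720/13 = 55.38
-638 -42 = -680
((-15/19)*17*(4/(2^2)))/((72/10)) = -425/228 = -1.86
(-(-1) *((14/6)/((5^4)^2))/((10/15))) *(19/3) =133/2343750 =0.00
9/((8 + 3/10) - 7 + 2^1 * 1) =30/11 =2.73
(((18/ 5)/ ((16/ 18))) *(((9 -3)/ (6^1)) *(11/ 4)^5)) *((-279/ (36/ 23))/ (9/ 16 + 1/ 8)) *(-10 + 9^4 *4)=-11091232464741/ 2560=-4332512681.54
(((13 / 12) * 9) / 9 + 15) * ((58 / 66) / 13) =5597 / 5148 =1.09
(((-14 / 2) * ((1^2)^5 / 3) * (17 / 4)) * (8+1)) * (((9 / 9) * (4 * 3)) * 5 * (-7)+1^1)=149583 / 4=37395.75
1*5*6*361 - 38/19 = 10828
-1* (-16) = 16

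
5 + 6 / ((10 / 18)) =79 / 5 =15.80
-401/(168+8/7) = -2807/1184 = -2.37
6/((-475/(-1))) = 0.01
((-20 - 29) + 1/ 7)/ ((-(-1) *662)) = -171/ 2317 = -0.07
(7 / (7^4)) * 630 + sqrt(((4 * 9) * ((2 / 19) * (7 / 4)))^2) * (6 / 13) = 59274 / 12103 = 4.90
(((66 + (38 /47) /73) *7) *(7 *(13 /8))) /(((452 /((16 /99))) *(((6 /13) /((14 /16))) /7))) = 22975046549 /921182328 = 24.94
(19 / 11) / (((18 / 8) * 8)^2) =19 / 3564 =0.01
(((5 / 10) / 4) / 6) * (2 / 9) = 1 / 216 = 0.00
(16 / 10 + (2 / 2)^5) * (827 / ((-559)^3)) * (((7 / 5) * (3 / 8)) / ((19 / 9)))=-156303 / 51059395400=-0.00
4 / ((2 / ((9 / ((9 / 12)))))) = 24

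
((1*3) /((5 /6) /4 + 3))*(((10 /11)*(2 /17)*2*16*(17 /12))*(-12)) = -46080 /847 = -54.40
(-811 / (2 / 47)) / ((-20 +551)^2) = -38117 / 563922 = -0.07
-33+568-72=463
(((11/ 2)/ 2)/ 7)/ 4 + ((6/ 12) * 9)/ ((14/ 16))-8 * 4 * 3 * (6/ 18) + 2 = -2773/ 112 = -24.76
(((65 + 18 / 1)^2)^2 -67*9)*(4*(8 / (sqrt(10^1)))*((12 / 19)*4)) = 1213233702.54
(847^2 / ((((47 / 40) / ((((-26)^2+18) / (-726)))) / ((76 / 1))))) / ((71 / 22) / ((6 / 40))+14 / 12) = -137596437440 / 70359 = -1955633.78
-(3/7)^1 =-3/7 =-0.43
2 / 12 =1 / 6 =0.17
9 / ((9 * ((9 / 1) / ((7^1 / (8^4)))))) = 7 / 36864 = 0.00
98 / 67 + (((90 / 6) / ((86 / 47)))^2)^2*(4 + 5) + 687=151484596466507 / 3664954672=41333.28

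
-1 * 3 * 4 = -12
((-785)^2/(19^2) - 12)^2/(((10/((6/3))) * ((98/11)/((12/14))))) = 12355630433817/223500515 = 55282.34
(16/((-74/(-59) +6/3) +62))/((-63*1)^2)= 472/7640325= 0.00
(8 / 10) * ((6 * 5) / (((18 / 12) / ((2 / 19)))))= 32 / 19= 1.68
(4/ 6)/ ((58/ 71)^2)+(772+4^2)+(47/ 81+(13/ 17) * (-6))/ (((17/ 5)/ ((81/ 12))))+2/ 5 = 11395721411/ 14582940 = 781.44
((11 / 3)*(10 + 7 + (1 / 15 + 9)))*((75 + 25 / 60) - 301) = -11642807 / 540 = -21560.75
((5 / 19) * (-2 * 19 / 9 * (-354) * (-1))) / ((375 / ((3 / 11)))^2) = -236 / 1134375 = -0.00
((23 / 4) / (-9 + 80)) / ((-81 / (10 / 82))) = -115 / 943164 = -0.00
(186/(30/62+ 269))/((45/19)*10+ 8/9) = 492993/17551754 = 0.03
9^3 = 729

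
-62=-62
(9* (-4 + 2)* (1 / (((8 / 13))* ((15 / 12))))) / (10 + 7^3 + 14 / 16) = -936 / 14155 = -0.07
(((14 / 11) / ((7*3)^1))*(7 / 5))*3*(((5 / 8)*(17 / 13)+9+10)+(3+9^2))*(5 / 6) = 25193 / 1144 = 22.02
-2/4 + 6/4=1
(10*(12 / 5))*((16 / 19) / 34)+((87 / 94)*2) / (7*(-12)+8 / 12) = 2171697 / 3795250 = 0.57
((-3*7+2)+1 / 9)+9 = -89 / 9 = -9.89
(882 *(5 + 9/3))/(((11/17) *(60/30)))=59976/11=5452.36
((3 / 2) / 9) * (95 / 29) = 95 / 174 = 0.55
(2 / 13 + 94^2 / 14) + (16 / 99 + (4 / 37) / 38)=3999250042 / 6333327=631.46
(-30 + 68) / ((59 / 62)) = 39.93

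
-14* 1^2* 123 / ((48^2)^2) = -287 / 884736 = -0.00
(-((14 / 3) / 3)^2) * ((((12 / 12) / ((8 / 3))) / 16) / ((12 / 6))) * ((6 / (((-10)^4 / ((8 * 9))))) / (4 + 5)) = -49 / 360000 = -0.00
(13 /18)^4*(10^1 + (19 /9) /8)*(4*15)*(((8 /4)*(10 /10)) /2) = 105532895 /629856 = 167.55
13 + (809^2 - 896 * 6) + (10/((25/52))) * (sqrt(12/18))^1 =104 * sqrt(6)/15 + 649118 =649134.98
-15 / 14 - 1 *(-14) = 181 / 14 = 12.93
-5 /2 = -2.50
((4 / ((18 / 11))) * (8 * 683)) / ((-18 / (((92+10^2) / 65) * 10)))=-7693312 / 351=-21918.27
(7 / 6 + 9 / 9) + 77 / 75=3.19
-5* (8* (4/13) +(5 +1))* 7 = -3850/13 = -296.15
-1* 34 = -34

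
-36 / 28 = -9 / 7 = -1.29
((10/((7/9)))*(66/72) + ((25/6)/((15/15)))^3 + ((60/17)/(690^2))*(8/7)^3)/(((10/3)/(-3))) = -280246872439/3701518800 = -75.71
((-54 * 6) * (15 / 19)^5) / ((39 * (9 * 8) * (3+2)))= -455625 / 64378574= -0.01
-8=-8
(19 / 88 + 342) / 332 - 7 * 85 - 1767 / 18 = -60664327 / 87648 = -692.14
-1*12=-12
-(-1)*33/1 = 33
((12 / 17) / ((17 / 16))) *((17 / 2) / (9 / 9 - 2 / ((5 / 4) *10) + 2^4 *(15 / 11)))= 8800 / 35309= 0.25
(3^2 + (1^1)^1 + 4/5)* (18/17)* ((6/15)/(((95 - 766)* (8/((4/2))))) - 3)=-9783666/285175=-34.31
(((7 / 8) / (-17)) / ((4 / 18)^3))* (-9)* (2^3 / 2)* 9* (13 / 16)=5373459 / 4352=1234.71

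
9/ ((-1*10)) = -9/ 10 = -0.90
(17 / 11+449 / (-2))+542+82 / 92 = 319.94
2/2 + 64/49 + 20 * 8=162.31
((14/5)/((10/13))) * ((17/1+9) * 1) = 2366/25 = 94.64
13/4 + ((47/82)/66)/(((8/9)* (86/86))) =47045/14432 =3.26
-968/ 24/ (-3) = 121/ 9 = 13.44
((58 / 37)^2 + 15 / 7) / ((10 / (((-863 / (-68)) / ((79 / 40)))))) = 38043629 / 12869969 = 2.96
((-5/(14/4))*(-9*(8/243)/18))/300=2/25515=0.00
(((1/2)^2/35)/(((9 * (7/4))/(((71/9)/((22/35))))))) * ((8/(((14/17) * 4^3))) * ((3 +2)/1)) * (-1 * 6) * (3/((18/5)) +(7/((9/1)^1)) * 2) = -259505/4191264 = -0.06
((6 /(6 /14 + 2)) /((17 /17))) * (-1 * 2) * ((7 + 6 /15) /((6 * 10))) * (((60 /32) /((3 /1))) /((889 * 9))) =-37 /777240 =-0.00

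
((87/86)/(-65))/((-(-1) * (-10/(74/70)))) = 3219/1956500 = 0.00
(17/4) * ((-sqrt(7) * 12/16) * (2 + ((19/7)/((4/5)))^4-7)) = -3997244595 * sqrt(7)/9834496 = -1075.37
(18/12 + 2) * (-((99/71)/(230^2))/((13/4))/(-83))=693/2026308050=0.00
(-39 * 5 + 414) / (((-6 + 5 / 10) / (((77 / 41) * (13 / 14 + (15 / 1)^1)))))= -1191.15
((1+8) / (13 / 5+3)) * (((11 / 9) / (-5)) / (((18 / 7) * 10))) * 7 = -77 / 720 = -0.11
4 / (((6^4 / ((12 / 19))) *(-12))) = -1 / 6156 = -0.00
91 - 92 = -1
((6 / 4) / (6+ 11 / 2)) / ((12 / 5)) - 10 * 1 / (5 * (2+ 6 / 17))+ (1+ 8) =1887 / 230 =8.20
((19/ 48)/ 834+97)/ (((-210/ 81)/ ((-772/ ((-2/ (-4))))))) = 2248328217/ 38920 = 57767.94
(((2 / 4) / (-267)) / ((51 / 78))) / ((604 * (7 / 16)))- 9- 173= -873185638 / 4797723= -182.00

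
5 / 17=0.29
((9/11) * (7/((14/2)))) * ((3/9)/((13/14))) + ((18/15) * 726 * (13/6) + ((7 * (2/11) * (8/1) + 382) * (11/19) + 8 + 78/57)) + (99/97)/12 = 2124.40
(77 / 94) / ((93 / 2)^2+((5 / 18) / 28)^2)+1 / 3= 25843906535 / 77443703061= 0.33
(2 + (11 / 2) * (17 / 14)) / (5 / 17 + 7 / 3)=12393 / 3752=3.30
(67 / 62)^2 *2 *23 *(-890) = -47809.48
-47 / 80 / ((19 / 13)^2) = -7943 / 28880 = -0.28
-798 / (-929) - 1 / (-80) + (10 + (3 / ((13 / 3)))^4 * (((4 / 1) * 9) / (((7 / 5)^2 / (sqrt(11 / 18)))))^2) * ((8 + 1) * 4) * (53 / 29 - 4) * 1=-94697686875407477 / 21114034563440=-4485.06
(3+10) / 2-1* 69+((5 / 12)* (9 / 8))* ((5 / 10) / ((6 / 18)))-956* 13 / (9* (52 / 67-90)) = -79747823 / 1721664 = -46.32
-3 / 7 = -0.43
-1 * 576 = -576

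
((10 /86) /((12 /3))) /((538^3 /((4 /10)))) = 1 /13391994992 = 0.00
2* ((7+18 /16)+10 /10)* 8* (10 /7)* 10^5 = 146000000 /7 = 20857142.86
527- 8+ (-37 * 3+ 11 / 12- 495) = -86.08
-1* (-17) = 17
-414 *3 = -1242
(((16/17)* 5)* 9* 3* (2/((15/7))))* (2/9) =26.35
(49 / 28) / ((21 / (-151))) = -12.58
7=7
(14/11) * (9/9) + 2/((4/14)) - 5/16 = 1401/176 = 7.96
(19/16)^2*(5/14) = 1805/3584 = 0.50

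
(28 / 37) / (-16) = -7 / 148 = -0.05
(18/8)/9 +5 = 21/4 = 5.25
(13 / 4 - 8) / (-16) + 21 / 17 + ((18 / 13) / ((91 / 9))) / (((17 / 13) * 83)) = 12601219 / 8217664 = 1.53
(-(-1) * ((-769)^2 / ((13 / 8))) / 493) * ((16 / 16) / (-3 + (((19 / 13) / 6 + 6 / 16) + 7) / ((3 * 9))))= -3065615424 / 11287235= -271.60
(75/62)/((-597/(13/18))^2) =4225/2386514664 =0.00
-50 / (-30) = 5 / 3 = 1.67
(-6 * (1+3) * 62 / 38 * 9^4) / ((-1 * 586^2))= 1220346 / 1631131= 0.75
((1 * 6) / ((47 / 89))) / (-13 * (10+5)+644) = 534 / 21103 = 0.03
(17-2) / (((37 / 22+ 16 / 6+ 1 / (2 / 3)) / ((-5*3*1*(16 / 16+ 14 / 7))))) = -22275 / 193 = -115.41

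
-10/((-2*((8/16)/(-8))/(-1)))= 80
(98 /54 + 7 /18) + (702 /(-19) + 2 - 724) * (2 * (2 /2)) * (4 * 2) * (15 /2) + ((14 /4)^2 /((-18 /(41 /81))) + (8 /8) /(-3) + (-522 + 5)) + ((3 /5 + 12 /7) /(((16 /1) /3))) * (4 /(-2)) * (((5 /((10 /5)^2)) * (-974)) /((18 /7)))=-40413119021 /443232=-91178.25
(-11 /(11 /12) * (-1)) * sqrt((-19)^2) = 228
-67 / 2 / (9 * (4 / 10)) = -335 / 36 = -9.31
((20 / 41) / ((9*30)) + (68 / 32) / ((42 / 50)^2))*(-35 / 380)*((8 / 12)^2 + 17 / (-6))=56229337 / 84805056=0.66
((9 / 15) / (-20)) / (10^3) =-3 / 100000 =-0.00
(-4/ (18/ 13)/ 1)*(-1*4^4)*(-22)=-146432/ 9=-16270.22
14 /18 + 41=376 /9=41.78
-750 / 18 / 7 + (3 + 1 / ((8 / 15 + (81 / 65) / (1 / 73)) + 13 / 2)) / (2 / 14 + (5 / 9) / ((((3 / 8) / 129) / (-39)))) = -747830270498 / 125626961397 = -5.95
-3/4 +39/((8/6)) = 57/2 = 28.50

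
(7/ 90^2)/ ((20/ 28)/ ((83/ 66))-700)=-4067/ 3291597000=-0.00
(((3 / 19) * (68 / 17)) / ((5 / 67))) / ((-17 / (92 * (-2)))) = 147936 / 1615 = 91.60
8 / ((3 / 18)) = 48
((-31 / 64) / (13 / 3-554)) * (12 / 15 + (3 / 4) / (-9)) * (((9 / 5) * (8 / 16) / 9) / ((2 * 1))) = 1333 / 42214400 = 0.00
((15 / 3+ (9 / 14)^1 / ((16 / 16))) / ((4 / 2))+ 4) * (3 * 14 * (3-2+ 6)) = 4011 / 2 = 2005.50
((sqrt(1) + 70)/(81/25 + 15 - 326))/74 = -1775/569356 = -0.00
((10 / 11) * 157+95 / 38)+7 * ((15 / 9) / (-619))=5932345 / 40854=145.21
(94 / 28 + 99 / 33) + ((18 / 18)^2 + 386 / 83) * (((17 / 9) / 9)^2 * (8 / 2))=56056403 / 7623882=7.35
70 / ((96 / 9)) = 105 / 16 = 6.56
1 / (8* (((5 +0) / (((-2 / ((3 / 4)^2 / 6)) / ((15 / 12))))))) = -32 / 75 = -0.43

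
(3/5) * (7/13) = 21/65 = 0.32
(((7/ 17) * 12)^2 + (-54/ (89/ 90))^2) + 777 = 8660639289/ 2289169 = 3783.31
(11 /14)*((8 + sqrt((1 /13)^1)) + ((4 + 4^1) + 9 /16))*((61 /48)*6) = 671*sqrt(13) /1456 + 177815 /1792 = 100.89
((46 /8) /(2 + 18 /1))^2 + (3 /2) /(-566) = 144907 /1811200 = 0.08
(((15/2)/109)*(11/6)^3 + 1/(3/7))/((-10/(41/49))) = -1774439/7691040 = -0.23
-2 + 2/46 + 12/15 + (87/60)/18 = -8909/8280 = -1.08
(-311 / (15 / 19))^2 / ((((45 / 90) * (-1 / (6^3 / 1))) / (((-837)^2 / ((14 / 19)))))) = -11154336413133384 / 175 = -63739065217905.05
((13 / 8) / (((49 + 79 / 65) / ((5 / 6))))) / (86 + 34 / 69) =97175 / 311672832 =0.00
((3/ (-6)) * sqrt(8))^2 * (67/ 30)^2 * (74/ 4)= 166093/ 900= 184.55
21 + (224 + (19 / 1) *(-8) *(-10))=1765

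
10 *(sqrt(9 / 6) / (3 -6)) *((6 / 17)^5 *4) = -51840 *sqrt(6) / 1419857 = -0.09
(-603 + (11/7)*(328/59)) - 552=-473407/413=-1146.26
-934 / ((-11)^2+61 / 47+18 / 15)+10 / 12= -6.73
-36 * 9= -324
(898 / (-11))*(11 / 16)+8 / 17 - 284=-46193 / 136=-339.65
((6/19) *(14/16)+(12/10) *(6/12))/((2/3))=999/760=1.31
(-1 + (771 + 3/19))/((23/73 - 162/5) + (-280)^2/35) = 5341045/15311891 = 0.35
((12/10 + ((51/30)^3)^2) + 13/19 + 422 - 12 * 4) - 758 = -6801586189/19000000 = -357.98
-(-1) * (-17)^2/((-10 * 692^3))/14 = -289/46392344320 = -0.00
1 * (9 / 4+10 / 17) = 2.84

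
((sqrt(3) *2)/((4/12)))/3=2 *sqrt(3)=3.46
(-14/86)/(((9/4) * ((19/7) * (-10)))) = 98/36765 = 0.00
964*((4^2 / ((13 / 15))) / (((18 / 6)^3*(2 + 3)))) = 15424 / 117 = 131.83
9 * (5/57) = 15/19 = 0.79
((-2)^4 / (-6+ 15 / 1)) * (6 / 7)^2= 64 / 49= 1.31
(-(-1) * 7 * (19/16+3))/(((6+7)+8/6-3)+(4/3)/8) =2.55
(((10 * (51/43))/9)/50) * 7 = 119/645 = 0.18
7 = 7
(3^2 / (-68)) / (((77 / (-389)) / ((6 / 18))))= 1167 / 5236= 0.22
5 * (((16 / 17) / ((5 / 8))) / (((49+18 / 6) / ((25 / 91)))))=800 / 20111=0.04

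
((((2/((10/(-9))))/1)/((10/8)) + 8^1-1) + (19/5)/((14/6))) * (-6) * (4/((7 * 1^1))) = -24.65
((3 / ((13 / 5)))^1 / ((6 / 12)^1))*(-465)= -13950 / 13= -1073.08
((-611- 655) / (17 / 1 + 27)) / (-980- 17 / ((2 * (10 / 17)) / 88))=3165 / 247676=0.01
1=1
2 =2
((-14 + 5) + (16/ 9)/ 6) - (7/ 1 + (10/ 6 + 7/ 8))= -18.25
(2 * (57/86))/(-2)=-57/86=-0.66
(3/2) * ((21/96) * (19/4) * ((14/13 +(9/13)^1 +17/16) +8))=898947/53248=16.88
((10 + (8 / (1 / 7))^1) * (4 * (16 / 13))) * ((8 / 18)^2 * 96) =720896 / 117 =6161.50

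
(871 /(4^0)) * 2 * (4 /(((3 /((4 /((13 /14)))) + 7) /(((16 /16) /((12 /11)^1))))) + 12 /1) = 28101944 /1293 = 21733.91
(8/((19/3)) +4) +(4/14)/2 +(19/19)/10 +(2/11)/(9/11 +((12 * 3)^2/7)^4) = 45449773307986507/8254567594964250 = 5.51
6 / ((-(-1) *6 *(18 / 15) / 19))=95 / 6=15.83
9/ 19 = 0.47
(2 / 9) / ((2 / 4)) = 4 / 9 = 0.44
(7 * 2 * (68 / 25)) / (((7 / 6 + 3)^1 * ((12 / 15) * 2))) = 5.71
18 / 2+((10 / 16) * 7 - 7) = 51 / 8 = 6.38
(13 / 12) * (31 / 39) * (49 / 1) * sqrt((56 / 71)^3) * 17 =723044 * sqrt(994) / 45369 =502.46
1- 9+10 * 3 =22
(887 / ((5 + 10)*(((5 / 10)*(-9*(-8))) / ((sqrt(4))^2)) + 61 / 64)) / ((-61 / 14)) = -113536 / 75823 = -1.50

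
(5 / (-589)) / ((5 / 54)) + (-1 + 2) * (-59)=-34805 / 589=-59.09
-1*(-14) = 14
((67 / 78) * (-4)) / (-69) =134 / 2691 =0.05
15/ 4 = 3.75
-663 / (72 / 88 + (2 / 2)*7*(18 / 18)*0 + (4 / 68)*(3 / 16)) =-661232 / 827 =-799.56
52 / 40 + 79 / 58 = 386 / 145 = 2.66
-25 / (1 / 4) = -100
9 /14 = 0.64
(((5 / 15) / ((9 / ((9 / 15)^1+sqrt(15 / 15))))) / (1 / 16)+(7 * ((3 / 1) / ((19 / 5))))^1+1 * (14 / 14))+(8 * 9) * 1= 203852 / 2565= 79.47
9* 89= 801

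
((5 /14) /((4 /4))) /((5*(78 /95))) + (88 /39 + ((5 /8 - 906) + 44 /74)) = -24308043 /26936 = -902.44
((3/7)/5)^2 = 9/1225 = 0.01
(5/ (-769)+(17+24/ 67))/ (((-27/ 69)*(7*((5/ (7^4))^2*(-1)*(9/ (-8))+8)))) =-45157115903648/ 57027844427241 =-0.79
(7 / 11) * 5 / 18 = 35 / 198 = 0.18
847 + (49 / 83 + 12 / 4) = 70599 / 83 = 850.59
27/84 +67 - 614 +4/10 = -76479/140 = -546.28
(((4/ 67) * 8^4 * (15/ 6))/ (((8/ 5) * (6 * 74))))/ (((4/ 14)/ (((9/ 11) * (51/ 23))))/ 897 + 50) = 66830400/ 3882964297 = 0.02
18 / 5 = 3.60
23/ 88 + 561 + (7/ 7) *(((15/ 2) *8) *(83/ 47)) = 2759617/ 4136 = 667.22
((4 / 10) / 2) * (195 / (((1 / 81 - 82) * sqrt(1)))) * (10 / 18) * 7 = -12285 / 6641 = -1.85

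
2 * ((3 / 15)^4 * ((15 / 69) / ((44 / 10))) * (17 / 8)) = 17 / 50600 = 0.00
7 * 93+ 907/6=4813/6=802.17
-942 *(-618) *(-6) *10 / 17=-34929360 / 17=-2054668.24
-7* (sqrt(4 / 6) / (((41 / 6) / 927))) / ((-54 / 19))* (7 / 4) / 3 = 95893* sqrt(6) / 1476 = 159.14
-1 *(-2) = 2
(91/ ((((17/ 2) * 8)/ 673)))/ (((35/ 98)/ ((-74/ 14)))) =-2265991/ 170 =-13329.36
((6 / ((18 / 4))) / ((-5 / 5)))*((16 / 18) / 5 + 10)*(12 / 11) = -7328 / 495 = -14.80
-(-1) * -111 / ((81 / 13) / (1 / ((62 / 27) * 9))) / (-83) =0.01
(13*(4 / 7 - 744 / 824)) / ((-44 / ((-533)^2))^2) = -250755281674547 / 1395856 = -179642657.75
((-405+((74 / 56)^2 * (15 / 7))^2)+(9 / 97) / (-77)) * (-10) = 62826018393465 / 16068029824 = 3910.00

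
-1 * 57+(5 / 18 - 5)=-1111 / 18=-61.72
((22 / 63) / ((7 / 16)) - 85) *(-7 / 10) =37133 / 630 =58.94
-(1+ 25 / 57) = -82 / 57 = -1.44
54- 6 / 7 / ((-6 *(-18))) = 6803 / 126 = 53.99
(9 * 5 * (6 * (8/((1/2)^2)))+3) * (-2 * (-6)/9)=11524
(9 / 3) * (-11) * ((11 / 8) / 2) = -363 / 16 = -22.69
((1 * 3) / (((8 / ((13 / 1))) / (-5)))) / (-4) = 195 / 32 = 6.09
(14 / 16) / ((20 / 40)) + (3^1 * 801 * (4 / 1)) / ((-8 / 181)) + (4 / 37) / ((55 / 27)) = -217469.70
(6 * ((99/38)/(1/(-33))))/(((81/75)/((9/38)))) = -81675/722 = -113.12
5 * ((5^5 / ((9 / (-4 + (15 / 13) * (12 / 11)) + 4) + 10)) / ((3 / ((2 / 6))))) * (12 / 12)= 6125000 / 37809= 162.00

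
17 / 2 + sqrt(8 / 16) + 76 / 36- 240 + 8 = -3985 / 18 + sqrt(2) / 2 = -220.68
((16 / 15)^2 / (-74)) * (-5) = 128 / 1665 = 0.08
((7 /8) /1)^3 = 343 /512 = 0.67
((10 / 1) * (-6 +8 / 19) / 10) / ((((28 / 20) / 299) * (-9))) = 158470 / 1197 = 132.39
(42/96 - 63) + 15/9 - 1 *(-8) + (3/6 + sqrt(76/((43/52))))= -42.81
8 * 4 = 32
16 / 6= 8 / 3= 2.67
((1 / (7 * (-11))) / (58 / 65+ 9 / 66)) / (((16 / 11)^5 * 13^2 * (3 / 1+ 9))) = -805255 / 842180591616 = -0.00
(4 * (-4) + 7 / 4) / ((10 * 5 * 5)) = -57 / 1000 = -0.06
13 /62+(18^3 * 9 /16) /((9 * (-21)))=-3721 /217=-17.15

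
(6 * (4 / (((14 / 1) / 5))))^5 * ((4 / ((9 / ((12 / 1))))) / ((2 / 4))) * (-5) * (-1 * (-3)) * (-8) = 995328000000 / 16807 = 59221038.85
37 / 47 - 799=-37516 / 47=-798.21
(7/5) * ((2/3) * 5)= 14/3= 4.67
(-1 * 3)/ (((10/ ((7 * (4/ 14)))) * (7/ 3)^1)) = -0.26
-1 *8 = -8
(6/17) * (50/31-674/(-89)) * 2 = 304128/46903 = 6.48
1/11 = 0.09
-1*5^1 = -5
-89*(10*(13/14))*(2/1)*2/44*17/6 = -98345/462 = -212.87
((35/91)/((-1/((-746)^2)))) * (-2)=5565160/13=428089.23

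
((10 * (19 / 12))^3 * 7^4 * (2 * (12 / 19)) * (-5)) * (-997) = 60011160902.78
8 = 8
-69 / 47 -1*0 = -69 / 47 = -1.47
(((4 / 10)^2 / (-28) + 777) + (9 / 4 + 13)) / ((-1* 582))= -184857 / 135800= -1.36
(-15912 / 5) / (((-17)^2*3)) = -312 / 85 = -3.67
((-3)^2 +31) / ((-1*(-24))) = 1.67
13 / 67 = 0.19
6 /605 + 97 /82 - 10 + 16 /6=-913889 /148830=-6.14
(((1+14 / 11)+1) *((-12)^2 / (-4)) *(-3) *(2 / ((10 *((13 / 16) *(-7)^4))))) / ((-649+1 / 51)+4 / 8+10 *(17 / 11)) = -6345216 / 110845946575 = -0.00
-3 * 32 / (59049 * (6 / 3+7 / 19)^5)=-79235168 / 3632067084375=-0.00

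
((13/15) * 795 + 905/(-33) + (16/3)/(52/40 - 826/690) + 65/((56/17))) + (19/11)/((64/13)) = 769917773/1049664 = 733.49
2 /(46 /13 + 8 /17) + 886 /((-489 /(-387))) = 50668265 /72209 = 701.69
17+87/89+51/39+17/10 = 242799/11570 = 20.99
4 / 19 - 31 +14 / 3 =-26.12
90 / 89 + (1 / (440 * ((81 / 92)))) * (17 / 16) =12865199 / 12687840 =1.01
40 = 40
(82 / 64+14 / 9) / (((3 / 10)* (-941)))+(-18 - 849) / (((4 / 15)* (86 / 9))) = -5947700285 / 17480016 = -340.26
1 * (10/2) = 5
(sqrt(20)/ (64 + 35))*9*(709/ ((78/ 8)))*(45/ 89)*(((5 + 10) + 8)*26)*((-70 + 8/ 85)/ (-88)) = 581377164*sqrt(5)/ 183073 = 7100.99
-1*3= -3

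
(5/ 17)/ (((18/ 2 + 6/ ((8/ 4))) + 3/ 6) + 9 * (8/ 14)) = 70/ 4199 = 0.02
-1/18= -0.06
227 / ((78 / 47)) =10669 / 78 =136.78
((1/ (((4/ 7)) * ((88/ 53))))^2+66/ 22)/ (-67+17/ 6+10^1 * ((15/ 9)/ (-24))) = -4584177/ 72328960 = -0.06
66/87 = 22/29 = 0.76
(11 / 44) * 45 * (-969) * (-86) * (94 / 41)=2149407.44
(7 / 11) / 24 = 7 / 264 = 0.03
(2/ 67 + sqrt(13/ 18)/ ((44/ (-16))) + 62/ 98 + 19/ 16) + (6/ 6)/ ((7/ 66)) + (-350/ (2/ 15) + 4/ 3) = -411670565/ 157584 - 2 *sqrt(26)/ 33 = -2612.70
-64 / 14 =-32 / 7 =-4.57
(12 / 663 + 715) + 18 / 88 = 6954825 / 9724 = 715.22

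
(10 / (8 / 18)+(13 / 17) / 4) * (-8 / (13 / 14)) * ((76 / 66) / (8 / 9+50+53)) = -4925256 / 2272985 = -2.17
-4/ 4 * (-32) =32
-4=-4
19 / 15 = 1.27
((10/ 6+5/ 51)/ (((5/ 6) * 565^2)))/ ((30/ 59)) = 354/ 27134125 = 0.00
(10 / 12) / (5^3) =0.01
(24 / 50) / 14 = 6 / 175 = 0.03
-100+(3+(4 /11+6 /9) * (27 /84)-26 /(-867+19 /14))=-180359497 /1866326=-96.64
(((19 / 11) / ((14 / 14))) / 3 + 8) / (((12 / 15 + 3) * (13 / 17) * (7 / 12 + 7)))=96220 / 247247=0.39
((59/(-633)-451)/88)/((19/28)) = -999397/132297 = -7.55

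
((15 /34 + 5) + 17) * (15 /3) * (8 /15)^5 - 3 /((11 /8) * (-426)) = 4.85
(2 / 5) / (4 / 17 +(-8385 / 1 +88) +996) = -34 / 620565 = -0.00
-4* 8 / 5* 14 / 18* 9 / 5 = -224 / 25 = -8.96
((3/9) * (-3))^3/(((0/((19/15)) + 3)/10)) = -10/3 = -3.33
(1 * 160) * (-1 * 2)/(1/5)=-1600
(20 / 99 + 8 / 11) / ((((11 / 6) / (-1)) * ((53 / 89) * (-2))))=8188 / 19239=0.43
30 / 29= 1.03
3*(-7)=-21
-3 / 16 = -0.19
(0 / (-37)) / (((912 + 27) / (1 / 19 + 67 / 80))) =0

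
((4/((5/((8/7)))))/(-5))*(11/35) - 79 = -484227/6125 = -79.06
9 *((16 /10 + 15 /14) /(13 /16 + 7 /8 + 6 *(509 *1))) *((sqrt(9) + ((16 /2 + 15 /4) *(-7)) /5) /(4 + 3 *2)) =-150909 /14259875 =-0.01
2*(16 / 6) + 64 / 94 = 848 / 141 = 6.01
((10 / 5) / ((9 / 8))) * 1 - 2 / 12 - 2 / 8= 49 / 36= 1.36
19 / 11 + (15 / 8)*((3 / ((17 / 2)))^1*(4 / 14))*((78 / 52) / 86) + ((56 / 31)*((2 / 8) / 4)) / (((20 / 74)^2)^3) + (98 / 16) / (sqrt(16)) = 1022302378496181 / 3489794000000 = 292.94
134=134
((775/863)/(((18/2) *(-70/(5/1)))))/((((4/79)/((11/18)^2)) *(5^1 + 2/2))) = -7408225/845546688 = -0.01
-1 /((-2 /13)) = 13 /2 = 6.50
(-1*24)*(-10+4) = 144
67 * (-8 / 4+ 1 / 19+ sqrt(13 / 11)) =-2479 / 19+ 67 * sqrt(143) / 11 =-57.64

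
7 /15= 0.47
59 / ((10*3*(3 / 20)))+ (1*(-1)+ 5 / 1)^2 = 262 / 9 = 29.11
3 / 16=0.19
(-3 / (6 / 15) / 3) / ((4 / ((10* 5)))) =-125 / 4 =-31.25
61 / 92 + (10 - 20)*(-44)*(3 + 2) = 202461 / 92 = 2200.66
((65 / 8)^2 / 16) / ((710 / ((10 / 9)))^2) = 4225 / 418120704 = 0.00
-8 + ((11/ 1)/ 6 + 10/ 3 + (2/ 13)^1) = -209/ 78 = -2.68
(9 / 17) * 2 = 18 / 17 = 1.06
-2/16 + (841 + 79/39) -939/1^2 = -29983/312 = -96.10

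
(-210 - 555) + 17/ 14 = -10693/ 14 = -763.79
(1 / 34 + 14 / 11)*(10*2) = 4870 / 187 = 26.04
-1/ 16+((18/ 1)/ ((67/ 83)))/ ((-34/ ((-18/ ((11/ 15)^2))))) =48267781/ 2205104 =21.89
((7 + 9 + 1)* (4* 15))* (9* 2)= 18360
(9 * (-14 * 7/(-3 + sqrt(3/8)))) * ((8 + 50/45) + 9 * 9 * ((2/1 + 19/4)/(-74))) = 224861 * sqrt(6)/5106 + 449722/851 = 636.34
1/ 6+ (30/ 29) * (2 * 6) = 2189/ 174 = 12.58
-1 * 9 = -9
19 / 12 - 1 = 7 / 12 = 0.58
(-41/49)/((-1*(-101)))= -41/4949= -0.01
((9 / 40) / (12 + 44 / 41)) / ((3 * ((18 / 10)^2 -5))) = -615 / 188672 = -0.00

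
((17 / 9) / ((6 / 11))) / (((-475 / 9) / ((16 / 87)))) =-1496 / 123975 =-0.01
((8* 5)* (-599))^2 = 574081600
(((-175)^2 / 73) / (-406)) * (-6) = 13125 / 2117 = 6.20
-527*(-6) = 3162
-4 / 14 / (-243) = 2 / 1701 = 0.00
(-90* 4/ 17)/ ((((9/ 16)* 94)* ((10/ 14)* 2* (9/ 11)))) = -2464/ 7191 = -0.34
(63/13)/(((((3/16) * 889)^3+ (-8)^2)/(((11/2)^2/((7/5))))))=5575680/246614382391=0.00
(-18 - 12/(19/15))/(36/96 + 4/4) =-4176/209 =-19.98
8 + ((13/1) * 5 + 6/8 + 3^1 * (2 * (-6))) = 151/4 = 37.75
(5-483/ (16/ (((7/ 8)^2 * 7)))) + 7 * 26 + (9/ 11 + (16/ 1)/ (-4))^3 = -9538911/ 1362944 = -7.00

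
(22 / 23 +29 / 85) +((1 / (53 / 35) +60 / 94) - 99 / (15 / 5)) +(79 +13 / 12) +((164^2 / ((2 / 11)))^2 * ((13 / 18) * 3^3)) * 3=74809779141962944469 / 58438860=1280137551313.68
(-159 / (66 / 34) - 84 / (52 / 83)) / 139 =-30886 / 19877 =-1.55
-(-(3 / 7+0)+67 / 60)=-289 / 420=-0.69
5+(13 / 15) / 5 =388 / 75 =5.17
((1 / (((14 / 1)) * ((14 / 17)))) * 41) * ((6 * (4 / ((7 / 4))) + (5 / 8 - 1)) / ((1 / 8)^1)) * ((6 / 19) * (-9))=-14057793 / 13034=-1078.55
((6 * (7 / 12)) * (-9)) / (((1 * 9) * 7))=-1 / 2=-0.50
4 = 4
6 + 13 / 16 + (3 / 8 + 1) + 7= 243 / 16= 15.19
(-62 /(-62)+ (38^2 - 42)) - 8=1395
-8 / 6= -4 / 3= -1.33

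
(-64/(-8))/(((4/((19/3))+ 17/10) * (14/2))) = 1520/3101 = 0.49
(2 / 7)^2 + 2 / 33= 230 / 1617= 0.14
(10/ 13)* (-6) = -60/ 13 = -4.62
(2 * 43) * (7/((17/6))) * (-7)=-25284/17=-1487.29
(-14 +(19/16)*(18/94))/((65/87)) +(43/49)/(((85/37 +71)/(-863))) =-23356722679/811945680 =-28.77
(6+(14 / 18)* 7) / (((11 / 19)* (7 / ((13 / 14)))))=25441 / 9702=2.62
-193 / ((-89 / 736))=142048 / 89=1596.04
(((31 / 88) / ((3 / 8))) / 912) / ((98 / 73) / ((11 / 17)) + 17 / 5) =11315 / 60140016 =0.00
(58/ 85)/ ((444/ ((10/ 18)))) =29/ 33966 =0.00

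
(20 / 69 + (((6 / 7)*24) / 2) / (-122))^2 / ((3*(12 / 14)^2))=9168784 / 478323387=0.02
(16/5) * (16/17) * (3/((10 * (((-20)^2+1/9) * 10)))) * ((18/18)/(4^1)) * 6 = 2592/7652125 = 0.00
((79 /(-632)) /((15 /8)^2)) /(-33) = 8 /7425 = 0.00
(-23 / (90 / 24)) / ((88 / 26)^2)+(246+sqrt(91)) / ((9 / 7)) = 7 * sqrt(91) / 9+461731 / 2420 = 198.22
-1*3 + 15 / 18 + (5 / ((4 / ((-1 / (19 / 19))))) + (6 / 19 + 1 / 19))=-695 / 228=-3.05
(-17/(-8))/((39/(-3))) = -17/104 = -0.16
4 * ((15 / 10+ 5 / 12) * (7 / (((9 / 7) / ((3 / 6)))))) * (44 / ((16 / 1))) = 12397 / 216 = 57.39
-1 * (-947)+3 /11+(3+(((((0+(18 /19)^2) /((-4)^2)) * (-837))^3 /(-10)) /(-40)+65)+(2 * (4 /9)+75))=99251747307853273 /119233080806400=832.42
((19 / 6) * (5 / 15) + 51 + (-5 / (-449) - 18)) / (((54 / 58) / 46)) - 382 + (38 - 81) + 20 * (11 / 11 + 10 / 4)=1328.15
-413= -413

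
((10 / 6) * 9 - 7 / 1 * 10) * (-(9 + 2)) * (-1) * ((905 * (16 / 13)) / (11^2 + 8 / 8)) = -4380200 / 793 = -5523.58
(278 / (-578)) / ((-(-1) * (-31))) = 139 / 8959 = 0.02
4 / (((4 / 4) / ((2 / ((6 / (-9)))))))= -12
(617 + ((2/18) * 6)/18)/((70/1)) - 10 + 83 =2209/27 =81.81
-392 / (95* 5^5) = -392 / 296875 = -0.00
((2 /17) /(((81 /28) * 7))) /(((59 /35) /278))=77840 /81243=0.96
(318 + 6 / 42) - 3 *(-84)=3991 / 7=570.14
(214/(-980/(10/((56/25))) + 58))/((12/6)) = -0.66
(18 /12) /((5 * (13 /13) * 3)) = 1 /10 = 0.10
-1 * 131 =-131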